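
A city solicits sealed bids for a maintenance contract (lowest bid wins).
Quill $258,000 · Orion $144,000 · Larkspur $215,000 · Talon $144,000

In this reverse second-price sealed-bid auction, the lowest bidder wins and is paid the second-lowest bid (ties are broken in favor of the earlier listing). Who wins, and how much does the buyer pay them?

Orion is paid $144,000

Bids ranked: 144,000 (Orion) < 144,000 (Talon) < 215,000 (Larkspur) < 258,000 (Quill)
Tie at $144,000 → Orion wins by tie-break.
Orion is lowest; is paid the second-lowest bid, $144,000.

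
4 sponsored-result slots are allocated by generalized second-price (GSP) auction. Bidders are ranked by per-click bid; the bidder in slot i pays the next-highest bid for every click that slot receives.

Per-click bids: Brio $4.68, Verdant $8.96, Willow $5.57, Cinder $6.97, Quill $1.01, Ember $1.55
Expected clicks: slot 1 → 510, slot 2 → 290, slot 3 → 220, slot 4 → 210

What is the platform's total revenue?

Sorting advertisers: $8.96 (Verdant) > $6.97 (Cinder) > $5.57 (Willow) > $4.68 (Brio) > $1.55 (Ember) > …
Slot 1: Verdant pays $6.97 × 510 = $3554.70
Slot 2: Cinder pays $5.57 × 290 = $1615.30
Slot 3: Willow pays $4.68 × 220 = $1029.60
Slot 4: Brio pays $1.55 × 210 = $325.50
Total = $6525.10

Total revenue: $6525.10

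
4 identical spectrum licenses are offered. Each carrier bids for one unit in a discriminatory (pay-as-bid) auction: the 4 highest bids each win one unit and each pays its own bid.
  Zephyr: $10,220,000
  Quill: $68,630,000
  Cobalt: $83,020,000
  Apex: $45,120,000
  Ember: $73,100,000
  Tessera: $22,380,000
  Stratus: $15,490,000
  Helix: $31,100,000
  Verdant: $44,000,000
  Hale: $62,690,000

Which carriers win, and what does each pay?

Sorting: 83,020,000 (Cobalt), 73,100,000 (Ember), 68,630,000 (Quill), 62,690,000 (Hale), 45,120,000 (Apex), 44,000,000 (Verdant), …
The 4 highest are Cobalt, Ember, Quill, Hale.
Each winner pays its own bid: Cobalt $83,020,000, Ember $73,100,000, Quill $68,630,000, Hale $62,690,000.

Cobalt $83,020,000, Ember $73,100,000, Quill $68,630,000, Hale $62,690,000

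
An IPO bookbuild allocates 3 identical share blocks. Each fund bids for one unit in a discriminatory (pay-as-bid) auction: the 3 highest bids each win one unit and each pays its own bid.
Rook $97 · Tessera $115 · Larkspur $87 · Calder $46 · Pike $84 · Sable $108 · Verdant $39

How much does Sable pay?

Sable pays $108

Ordering the bids: 115 (Tessera), 108 (Sable), 97 (Rook), 87 (Larkspur), 84 (Pike), …
The 3 highest are Tessera, Sable, Rook.
Sable wins → own bid $108.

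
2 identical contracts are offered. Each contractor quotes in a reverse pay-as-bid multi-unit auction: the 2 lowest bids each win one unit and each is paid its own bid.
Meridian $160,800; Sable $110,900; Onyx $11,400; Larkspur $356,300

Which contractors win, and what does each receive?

Bids ranked low→high: 11,400 (Onyx), 110,900 (Sable), 160,800 (Meridian), 356,300 (Larkspur)
Winners (2 units): Onyx, Sable.
Each winner is paid its own bid: Onyx $11,400, Sable $110,900.

Onyx $11,400, Sable $110,900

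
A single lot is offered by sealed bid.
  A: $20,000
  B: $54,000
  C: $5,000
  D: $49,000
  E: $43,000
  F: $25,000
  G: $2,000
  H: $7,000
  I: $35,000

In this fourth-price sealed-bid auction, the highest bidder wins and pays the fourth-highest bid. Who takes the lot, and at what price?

B pays $35,000

Sorting bids: 54,000 (B) > 49,000 (D) > 43,000 (E) > 35,000 (I) > 25,000 (F) > 20,000 (A) > …
B is highest; pays the fourth-highest bid, $35,000.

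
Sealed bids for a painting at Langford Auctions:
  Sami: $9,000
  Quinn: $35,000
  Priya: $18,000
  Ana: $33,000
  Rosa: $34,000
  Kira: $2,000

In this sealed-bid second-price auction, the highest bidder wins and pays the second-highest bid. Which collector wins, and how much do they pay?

Sorting bids: 35,000 (Quinn) > 34,000 (Rosa) > 33,000 (Ana) > 18,000 (Priya) > 9,000 (Sami) > 2,000 (Kira)
Quinn is highest; pays the second-highest bid, $34,000.

Quinn pays $34,000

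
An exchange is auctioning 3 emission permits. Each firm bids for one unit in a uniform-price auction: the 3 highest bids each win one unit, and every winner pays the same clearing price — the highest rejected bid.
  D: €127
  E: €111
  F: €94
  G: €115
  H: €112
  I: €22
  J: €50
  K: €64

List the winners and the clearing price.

D, G, H; each pays €111

Ordering the bids: 127 (D), 115 (G), 112 (H), 111 (E), 94 (F), …
The 3 highest are D, G, H.
Highest unsuccessful bid: €111 → clearing price.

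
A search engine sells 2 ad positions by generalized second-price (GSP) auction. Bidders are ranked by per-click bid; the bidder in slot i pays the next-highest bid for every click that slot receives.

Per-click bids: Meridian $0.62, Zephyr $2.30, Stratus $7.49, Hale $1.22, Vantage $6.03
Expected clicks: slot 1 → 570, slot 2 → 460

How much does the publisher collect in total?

Per-click bids in order: $7.49 (Stratus) > $6.03 (Vantage) > $2.30 (Zephyr) > …
Slot 1: Stratus pays $6.03 × 570 = $3437.10
Slot 2: Vantage pays $2.30 × 460 = $1058.00
Total = $4495.10

Total revenue: $4495.10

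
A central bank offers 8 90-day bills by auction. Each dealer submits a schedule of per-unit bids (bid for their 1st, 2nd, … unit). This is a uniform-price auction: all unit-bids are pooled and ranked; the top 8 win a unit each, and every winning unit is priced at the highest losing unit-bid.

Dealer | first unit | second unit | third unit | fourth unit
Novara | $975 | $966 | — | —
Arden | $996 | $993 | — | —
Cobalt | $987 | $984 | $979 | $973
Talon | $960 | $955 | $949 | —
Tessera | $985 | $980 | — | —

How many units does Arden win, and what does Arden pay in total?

Pooled unit-bids ranked (top 8): 996 (Arden-1), 993 (Arden-2), 987 (Cobalt-1), 985 (Tessera-1), 984 (Cobalt-2), 980 (Tessera-2), 979 (Cobalt-3), 975 (Novara-1)
Highest rejected unit-bid = $973.
Arden wins 2 unit(s) at $973 each.

Arden: 2 units, pays $1,946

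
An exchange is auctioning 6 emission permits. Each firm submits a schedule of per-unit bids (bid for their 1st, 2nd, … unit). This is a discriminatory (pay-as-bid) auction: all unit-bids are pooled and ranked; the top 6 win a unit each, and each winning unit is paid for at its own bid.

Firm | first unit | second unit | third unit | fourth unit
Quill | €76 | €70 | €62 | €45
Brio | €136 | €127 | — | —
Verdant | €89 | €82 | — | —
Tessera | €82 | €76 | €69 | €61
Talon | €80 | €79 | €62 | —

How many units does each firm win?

Brio 2, Talon 1, Tessera 1, Verdant 2

Pooled unit-bids ranked (top 6): 136 (Brio-1), 127 (Brio-2), 89 (Verdant-1), 82 (Verdant-2), 82 (Tessera-1), 80 (Talon-1)
Next rejected bid: €79 (not a price — pay-as-bid).
Allocation: Brio 2, Talon 1, Tessera 1, Verdant 2.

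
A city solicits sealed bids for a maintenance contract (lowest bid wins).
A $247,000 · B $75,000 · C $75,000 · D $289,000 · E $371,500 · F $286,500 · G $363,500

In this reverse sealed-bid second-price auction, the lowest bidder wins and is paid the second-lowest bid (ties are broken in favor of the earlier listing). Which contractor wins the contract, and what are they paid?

B is paid $75,000

Rule: the lowest bidder wins and is paid the second-lowest bid.
Sorting bids: 75,000 (B) < 75,000 (C) < 247,000 (A) < 286,500 (F) < 289,000 (D) < 363,500 (G) < …
B and C tie at $75,000; tie-break gives it to B.
B is lowest; is paid the second-lowest bid, $75,000.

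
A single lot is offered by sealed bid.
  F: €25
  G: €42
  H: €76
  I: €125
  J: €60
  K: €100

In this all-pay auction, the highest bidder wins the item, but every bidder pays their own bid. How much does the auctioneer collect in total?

Total revenue: €428

Sorting bids: 125 (I) > 100 (K) > 76 (H) > 60 (J) > 42 (G) > 25 (F)
Every bidder forfeits their bid regardless of winning.
Revenue = 25 + 42 + 76 + 125 + 60 + 100 = €428.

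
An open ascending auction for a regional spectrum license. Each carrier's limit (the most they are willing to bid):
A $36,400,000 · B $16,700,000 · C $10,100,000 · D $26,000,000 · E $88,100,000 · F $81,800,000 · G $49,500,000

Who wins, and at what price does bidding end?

E wins at $81,800,000

Sorting limits: 88,100,000 (E) > 81,800,000 (F) > 49,500,000 (G) > 36,400,000 (A) > 26,000,000 (D) > 16,700,000 (B) > …
Once the price passes $81,800,000, only E is left; the hammer falls at F's limit of $81,800,000.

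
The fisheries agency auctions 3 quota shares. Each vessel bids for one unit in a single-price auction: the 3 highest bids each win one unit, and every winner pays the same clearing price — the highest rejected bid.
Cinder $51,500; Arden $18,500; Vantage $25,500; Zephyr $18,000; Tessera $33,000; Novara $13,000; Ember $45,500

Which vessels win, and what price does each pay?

Cinder, Ember, Tessera; each pays $25,500

Ordering the bids: 51,500 (Cinder), 45,500 (Ember), 33,000 (Tessera), 25,500 (Vantage), 18,500 (Arden), …
The 3 highest are Cinder, Ember, Tessera.
Clearing price = highest rejected bid = $25,500.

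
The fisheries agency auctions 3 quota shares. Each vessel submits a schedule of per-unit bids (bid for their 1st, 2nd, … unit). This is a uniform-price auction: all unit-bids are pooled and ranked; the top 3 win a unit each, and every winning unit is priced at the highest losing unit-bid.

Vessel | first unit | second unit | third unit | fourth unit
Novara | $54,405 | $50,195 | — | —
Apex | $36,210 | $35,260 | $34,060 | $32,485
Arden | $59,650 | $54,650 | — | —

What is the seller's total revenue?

All unit-bids, highest first — top 3: 59,650 (Arden-1), 54,650 (Arden-2), 54,405 (Novara-1)
Highest rejected unit-bid = $50,195.
Allocation: Arden 2, Novara 1. Every unit priced at $50,195.
Revenue = 3 × 50,195 = $150,585.

Total revenue: $150,585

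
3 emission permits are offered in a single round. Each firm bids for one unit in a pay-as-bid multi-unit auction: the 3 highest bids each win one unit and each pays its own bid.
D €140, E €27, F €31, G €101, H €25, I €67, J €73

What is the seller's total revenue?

Bids ranked high→low: 140 (D), 101 (G), 73 (J), 67 (I), 31 (F), …
The 3 highest are D, G, J.
Total revenue = 140 + 101 + 73 = €314.

Total revenue: €314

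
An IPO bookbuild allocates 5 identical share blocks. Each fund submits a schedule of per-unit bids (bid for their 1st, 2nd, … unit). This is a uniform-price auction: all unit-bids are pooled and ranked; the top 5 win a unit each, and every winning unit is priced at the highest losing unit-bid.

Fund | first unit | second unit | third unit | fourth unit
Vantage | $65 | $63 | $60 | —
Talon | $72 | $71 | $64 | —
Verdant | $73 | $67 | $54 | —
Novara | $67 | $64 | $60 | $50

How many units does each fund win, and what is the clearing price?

Novara 1, Talon 2, Verdant 2; clearing price $65

Merging the schedules and taking the best 5: 73 (Verdant-1), 72 (Talon-1), 71 (Talon-2), 67 (Verdant-2), 67 (Novara-1)
Highest rejected unit-bid = $65.
Allocation: Novara 1, Talon 2, Verdant 2.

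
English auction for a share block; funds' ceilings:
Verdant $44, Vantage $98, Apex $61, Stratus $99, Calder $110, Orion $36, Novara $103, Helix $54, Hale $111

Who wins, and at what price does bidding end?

Hale wins at $110

Open ascending-bid auction: the price rises until one bidder remains; the winner pays the price at which the last rival dropped out.
Limits in order: 111 (Hale) > 110 (Calder) > 103 (Novara) > 99 (Stratus) > 98 (Vantage) > 61 (Apex) > …
Bidding ends when Calder exits at $110; Hale takes it.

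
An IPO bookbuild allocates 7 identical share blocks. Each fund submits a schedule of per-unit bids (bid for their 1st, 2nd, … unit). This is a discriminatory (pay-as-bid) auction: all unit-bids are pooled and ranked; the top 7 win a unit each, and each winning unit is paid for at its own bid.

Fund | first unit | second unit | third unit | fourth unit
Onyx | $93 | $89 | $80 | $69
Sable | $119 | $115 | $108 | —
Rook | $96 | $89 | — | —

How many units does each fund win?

Merging the schedules and taking the best 7: 119 (Sable-1), 115 (Sable-2), 108 (Sable-3), 96 (Rook-1), 93 (Onyx-1), 89 (Onyx-2), 89 (Rook-2)
Next rejected bid: $80 (not a price — pay-as-bid).
Allocation: Onyx 2, Rook 2, Sable 3.

Onyx 2, Rook 2, Sable 3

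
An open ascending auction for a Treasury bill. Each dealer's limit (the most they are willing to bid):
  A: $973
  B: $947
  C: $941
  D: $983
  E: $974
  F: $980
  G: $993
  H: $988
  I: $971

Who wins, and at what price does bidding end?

G wins at $988

Ascending (English) auction: the price rises until one bidder remains; the winner pays the price at which the last rival dropped out.
Limits ranked: 993 (G) > 988 (H) > 983 (D) > 980 (F) > 974 (E) > 973 (A) > …
H is the last rival to drop out, at $988; G remains and wins at that price.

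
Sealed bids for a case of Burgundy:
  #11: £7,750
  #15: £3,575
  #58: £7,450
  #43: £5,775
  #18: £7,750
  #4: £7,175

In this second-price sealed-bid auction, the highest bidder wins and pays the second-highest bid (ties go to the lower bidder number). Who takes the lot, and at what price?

#11 pays £7,750

Bids ranked: 7,750 (#11) > 7,750 (#18) > 7,450 (#58) > 7,175 (#4) > 5,775 (#43) > 3,575 (#15)
Tie at £7,750 → #11 wins by tie-break.
#11 is highest; pays the second-highest bid, £7,750.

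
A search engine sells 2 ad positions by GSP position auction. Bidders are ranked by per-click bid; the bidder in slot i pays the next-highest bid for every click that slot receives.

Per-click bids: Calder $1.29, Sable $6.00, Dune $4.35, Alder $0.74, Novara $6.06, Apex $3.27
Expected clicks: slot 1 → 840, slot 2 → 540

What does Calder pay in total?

Per-click bids in order: $6.06 (Novara) > $6.00 (Sable) > $4.35 (Dune) > …
Calder ranks below slot 2 → no slot, pays nothing.

Calder pays $0.00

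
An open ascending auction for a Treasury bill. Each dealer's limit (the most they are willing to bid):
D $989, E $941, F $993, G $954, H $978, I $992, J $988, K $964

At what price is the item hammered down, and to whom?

Limits ranked: 993 (F) > 992 (I) > 989 (D) > 988 (J) > 978 (H) > 964 (K) > …
Once the price passes $992, only F is left; the hammer falls at I's limit of $992.

F wins at $992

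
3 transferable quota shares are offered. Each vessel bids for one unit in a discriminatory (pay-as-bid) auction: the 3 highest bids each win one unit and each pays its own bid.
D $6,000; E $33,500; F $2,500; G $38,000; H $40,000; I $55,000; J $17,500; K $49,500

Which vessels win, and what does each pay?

Bids ranked high→low: 55,000 (I), 49,500 (K), 40,000 (H), 38,000 (G), 33,500 (E), …
Top 3: I, K, H.
Each winner pays its own bid: I $55,000, K $49,500, H $40,000.

I $55,000, K $49,500, H $40,000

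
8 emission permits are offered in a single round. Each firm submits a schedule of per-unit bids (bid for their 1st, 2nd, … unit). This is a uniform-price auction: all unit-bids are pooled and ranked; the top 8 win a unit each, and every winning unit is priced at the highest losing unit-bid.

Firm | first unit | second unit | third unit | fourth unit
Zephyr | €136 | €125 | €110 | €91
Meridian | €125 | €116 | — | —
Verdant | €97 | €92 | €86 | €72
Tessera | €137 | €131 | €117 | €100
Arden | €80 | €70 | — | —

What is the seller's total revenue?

Total revenue: €800

Merging the schedules and taking the best 8: 137 (Tessera-1), 136 (Zephyr-1), 131 (Tessera-2), 125 (Zephyr-2), 125 (Meridian-1), 117 (Tessera-3), 116 (Meridian-2), 110 (Zephyr-3)
Highest rejected unit-bid = €100.
Allocation: Meridian 2, Tessera 3, Zephyr 3. Every unit priced at €100.
Revenue = 8 × 100 = €800.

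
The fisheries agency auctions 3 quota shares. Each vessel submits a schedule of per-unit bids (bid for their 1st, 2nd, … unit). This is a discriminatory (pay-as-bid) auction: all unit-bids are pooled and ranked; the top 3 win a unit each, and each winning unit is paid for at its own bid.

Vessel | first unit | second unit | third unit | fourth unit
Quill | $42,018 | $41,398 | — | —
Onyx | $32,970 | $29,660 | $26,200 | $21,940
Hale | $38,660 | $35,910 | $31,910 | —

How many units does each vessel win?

Pooled unit-bids ranked (top 3): 42,018 (Quill-1), 41,398 (Quill-2), 38,660 (Hale-1)
Next rejected bid: $35,910 (not a price — pay-as-bid).
Allocation: Hale 1, Quill 2.

Hale 1, Quill 2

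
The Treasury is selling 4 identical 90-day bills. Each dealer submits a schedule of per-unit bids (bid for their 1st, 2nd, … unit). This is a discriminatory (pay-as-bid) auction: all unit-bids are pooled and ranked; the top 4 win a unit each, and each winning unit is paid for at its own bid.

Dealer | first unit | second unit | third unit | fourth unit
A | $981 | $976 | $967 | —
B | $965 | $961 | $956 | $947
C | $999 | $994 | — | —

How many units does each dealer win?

Pooled unit-bids ranked (top 4): 999 (C-1), 994 (C-2), 981 (A-1), 976 (A-2)
Next rejected bid: $967 (not a price — pay-as-bid).
Allocation: A 2, C 2.

A 2, C 2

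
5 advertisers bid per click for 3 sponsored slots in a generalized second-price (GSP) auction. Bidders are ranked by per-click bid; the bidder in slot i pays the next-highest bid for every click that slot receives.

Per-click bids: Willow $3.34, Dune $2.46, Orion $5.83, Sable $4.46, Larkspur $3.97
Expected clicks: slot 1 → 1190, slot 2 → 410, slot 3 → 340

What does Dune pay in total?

Ranked by bid: $5.83 (Orion) > $4.46 (Sable) > $3.97 (Larkspur) > $3.34 (Willow) > …
Dune ranks below slot 3 → no slot, pays nothing.

Dune pays $0.00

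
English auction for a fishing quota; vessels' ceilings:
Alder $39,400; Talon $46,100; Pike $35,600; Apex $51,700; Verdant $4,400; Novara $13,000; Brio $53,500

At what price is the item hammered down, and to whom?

Brio wins at $51,700

Rule: the price rises until one bidder remains; the winner pays the price at which the last rival dropped out.
Limits in order: 53,500 (Brio) > 51,700 (Apex) > 46,100 (Talon) > 39,400 (Alder) > 35,600 (Pike) > 13,000 (Novara) > …
Apex is the last rival to drop out, at $51,700; Brio remains and wins at that price.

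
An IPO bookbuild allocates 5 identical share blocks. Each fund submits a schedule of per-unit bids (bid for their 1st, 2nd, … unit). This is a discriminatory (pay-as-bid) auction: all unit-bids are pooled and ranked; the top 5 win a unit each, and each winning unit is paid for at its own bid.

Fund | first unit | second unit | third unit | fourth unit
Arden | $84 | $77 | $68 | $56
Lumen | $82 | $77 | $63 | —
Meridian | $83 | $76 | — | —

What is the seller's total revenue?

Total revenue: $403

All unit-bids, highest first — top 5: 84 (Arden-1), 83 (Meridian-1), 82 (Lumen-1), 77 (Arden-2), 77 (Lumen-2)
Next rejected bid: $76 (not a price — pay-as-bid).
Each winning unit pays its own bid.
Revenue = 84 + 83 + 82 + 77 + 77 = $403.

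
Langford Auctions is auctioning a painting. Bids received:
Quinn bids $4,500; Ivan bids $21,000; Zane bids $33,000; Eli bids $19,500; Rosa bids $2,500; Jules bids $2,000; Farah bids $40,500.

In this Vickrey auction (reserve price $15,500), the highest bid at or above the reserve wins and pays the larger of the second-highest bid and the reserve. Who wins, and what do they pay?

Farah pays $33,000

Vickrey auction (reserve price $15,500): the highest bid at or above the reserve wins and pays the larger of the second-highest bid and the reserve.
Bids in order: 40,500 (Farah) > 33,000 (Zane) > 21,000 (Ivan) > 19,500 (Eli) > 4,500 (Quinn) > 2,500 (Rosa) > …
Farah has the top bid at or above the reserve ($40,500).
max(second-highest $33,000, reserve $15,500) = $33,000; the reserve does not bind.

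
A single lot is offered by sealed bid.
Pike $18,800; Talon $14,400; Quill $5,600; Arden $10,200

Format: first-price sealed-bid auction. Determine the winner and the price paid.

Sorting bids: 18,800 (Pike) > 14,400 (Talon) > 10,200 (Arden) > 5,600 (Quill)
Pike is highest → pays own bid, $18,800.

Pike pays $18,800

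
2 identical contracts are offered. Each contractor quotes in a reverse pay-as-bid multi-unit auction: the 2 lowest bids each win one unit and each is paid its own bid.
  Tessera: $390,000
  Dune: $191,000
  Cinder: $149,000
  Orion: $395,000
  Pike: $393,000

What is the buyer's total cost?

Total cost: $340,000

Ordering the bids: 149,000 (Cinder), 191,000 (Dune), 390,000 (Tessera), 393,000 (Pike), …
The 2 lowest are Cinder, Dune.
Total cost = 149,000 + 191,000 = $340,000.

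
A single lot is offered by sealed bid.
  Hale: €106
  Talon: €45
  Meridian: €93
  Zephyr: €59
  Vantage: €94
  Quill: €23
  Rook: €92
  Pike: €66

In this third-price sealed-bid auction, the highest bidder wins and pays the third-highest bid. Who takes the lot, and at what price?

Sorting bids: 106 (Hale) > 94 (Vantage) > 93 (Meridian) > 92 (Rook) > 66 (Pike) > 59 (Zephyr) > …
Hale wins; payment is bid #3 in the ranking = €93.

Hale pays €93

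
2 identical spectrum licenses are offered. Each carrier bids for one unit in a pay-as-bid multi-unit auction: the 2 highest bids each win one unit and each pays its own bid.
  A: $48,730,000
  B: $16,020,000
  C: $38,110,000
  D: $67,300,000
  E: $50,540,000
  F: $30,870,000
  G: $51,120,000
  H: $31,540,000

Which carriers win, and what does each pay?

D $67,300,000, G $51,120,000

Sorting: 67,300,000 (D), 51,120,000 (G), 50,540,000 (E), 48,730,000 (A), …
Winners (2 units): D, G.
Each winner pays its own bid: D $67,300,000, G $51,120,000.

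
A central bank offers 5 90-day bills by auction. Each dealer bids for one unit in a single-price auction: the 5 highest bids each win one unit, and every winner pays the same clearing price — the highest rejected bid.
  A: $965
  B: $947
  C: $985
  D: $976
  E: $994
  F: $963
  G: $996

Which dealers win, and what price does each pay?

Sorting: 996 (G), 994 (E), 985 (C), 976 (D), 965 (A), 963 (F), 947 (B)
Winners (5 units): G, E, C, D, A.
Clearing price = highest rejected bid = $963.

G, E, C, D, A; each pays $963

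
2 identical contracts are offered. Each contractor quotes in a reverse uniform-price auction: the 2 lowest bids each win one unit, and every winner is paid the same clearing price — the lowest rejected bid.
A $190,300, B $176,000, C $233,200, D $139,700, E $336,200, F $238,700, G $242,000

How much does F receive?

Bids ranked low→high: 139,700 (D), 176,000 (B), 190,300 (A), 233,200 (C), …
The 2 lowest are D, B.
Lowest unsuccessful bid: $190,300 → clearing price.
F does not win → is paid $0.

F is paid $0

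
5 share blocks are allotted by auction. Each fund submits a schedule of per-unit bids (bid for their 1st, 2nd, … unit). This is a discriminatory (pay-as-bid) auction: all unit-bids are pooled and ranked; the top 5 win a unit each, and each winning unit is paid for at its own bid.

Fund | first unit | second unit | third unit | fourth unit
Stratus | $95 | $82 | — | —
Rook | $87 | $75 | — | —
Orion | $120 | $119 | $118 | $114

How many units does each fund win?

Merging the schedules and taking the best 5: 120 (Orion-1), 119 (Orion-2), 118 (Orion-3), 114 (Orion-4), 95 (Stratus-1)
Next rejected bid: $87 (not a price — pay-as-bid).
Allocation: Orion 4, Stratus 1.

Orion 4, Stratus 1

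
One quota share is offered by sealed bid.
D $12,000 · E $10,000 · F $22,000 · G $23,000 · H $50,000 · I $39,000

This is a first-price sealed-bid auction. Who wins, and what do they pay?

Rule: the highest bidder wins and pays their own bid.
Bids ranked: 50,000 (H) > 39,000 (I) > 23,000 (G) > 22,000 (F) > 12,000 (D) > 10,000 (E)
First-price: H pays what they bid, $50,000.

H pays $50,000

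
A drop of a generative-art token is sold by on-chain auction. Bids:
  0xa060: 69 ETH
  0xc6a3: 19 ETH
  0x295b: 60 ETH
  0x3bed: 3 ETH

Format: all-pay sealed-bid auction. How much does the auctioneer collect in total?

Total revenue: 151 ETH

Sorting bids: 69 (0xa060) > 60 (0x295b) > 19 (0xc6a3) > 3 (0x3bed)
0xa060 wins with the top bid; all bids are sunk regardless.
Every bidder forfeits their bid regardless of winning.
Revenue = 69 + 19 + 60 + 3 = 151 ETH.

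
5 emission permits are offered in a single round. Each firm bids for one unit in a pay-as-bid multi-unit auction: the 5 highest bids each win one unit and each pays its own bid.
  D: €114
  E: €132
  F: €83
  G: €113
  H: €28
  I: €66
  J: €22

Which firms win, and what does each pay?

E €132, D €114, G €113, F €83, I €66

Ordering the bids: 132 (E), 114 (D), 113 (G), 83 (F), 66 (I), 28 (H), 22 (J)
The 5 highest are E, D, G, F, I.
Each winner pays its own bid: E €132, D €114, G €113, F €83, I €66.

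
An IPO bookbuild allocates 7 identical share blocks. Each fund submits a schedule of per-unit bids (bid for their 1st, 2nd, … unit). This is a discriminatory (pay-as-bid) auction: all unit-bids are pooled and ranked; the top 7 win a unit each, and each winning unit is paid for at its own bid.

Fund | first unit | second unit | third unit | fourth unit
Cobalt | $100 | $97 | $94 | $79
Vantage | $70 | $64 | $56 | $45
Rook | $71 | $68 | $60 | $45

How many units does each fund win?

Merging the schedules and taking the best 7: 100 (Cobalt-1), 97 (Cobalt-2), 94 (Cobalt-3), 79 (Cobalt-4), 71 (Rook-1), 70 (Vantage-1), 68 (Rook-2)
Next rejected bid: $64 (not a price — pay-as-bid).
Allocation: Cobalt 4, Rook 2, Vantage 1.

Cobalt 4, Rook 2, Vantage 1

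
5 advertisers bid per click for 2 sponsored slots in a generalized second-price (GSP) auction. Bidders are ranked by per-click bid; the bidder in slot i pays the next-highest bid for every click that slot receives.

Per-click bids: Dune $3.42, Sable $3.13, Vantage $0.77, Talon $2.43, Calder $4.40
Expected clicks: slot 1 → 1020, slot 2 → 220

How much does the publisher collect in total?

Total revenue: $4177.00

Per-click bids in order: $4.40 (Calder) > $3.42 (Dune) > $3.13 (Sable) > …
Slot 1: Calder pays $3.42 × 1020 = $3488.40
Slot 2: Dune pays $3.13 × 220 = $688.60
Total = $4177.00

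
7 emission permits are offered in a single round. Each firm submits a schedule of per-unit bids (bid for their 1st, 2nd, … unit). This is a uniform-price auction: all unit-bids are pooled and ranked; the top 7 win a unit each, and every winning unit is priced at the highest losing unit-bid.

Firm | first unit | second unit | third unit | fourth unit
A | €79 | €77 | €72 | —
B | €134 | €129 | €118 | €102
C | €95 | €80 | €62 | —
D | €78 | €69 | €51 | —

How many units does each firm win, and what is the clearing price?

Merging the schedules and taking the best 7: 134 (B-1), 129 (B-2), 118 (B-3), 102 (B-4), 95 (C-1), 80 (C-2), 79 (A-1)
First bid not allocated: €78.
Allocation: A 1, B 4, C 2.

A 1, B 4, C 2; clearing price €78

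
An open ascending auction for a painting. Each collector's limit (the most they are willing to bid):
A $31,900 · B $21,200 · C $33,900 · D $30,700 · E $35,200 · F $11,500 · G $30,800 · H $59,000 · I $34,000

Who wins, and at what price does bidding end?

H wins at $35,200

Sorting limits: 59,000 (H) > 35,200 (E) > 34,000 (I) > 33,900 (C) > 31,900 (A) > 30,800 (G) > …
E is the last rival to drop out, at $35,200; H remains and wins at that price.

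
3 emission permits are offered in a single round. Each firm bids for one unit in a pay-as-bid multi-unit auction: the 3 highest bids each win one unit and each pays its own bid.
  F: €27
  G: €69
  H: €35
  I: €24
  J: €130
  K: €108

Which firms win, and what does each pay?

J €130, K €108, G €69

Bids ranked high→low: 130 (J), 108 (K), 69 (G), 35 (H), 27 (F), …
The 3 highest are J, K, G.
Each winner pays its own bid: J €130, K €108, G €69.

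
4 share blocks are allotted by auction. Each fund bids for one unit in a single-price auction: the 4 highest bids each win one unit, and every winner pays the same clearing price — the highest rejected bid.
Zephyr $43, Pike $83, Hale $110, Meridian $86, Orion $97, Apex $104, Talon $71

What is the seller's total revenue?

Bids ranked high→low: 110 (Hale), 104 (Apex), 97 (Orion), 86 (Meridian), 83 (Pike), 71 (Talon), …
Top 4: Hale, Apex, Orion, Meridian.
Clearing price = highest rejected bid = $83.
Total revenue = 4 × $83 = $332.

Total revenue: $332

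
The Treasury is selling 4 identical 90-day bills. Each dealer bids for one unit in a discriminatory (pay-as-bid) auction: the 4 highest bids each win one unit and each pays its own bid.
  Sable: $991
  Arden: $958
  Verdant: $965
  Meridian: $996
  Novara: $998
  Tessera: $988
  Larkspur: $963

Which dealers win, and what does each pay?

Novara $998, Meridian $996, Sable $991, Tessera $988

Sorting: 998 (Novara), 996 (Meridian), 991 (Sable), 988 (Tessera), 965 (Verdant), 963 (Larkspur), …
Winners (4 units): Novara, Meridian, Sable, Tessera.
Each winner pays its own bid: Novara $998, Meridian $996, Sable $991, Tessera $988.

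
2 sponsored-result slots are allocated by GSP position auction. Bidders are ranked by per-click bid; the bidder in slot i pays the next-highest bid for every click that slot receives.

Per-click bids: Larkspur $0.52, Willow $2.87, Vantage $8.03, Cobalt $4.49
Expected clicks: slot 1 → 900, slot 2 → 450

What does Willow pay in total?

Sorting advertisers: $8.03 (Vantage) > $4.49 (Cobalt) > $2.87 (Willow) > …
Willow ranks below slot 2 → no slot, pays nothing.

Willow pays $0.00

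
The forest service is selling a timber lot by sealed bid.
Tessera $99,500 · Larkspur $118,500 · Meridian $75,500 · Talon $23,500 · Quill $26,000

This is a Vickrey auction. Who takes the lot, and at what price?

Larkspur pays $99,500

Bids ranked: 118,500 (Larkspur) > 99,500 (Tessera) > 75,500 (Meridian) > 26,000 (Quill) > 23,500 (Talon)
Larkspur is highest; pays the second-highest bid, $99,500.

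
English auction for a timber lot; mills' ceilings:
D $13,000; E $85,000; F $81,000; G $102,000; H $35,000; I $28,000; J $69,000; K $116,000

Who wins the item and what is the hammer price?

Sorting limits: 116,000 (K) > 102,000 (G) > 85,000 (E) > 81,000 (F) > 69,000 (J) > 35,000 (H) > …
G is the last rival to drop out, at $102,000; K remains and wins at that price.

K wins at $102,000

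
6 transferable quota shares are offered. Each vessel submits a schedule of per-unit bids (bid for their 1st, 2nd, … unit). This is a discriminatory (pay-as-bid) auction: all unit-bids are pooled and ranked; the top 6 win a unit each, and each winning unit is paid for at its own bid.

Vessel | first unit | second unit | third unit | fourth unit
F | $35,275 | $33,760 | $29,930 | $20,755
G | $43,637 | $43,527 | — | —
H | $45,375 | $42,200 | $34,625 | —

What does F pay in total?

Merging the schedules and taking the best 6: 45,375 (H-1), 43,637 (G-1), 43,527 (G-2), 42,200 (H-2), 35,275 (F-1), 34,625 (H-3)
Next rejected bid: $33,760 (not a price — pay-as-bid).
F's winning unit-bids: 35,275 = $35,275.

F pays $35,275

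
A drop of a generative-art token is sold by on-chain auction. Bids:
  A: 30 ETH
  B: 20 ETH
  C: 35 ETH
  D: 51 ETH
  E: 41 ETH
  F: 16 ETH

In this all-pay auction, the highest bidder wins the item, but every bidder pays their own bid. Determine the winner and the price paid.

D pays 51 ETH

Bids in order: 51 (D) > 41 (E) > 35 (C) > 30 (A) > 20 (B) > 16 (F)
D wins with the top bid; all bids are sunk regardless.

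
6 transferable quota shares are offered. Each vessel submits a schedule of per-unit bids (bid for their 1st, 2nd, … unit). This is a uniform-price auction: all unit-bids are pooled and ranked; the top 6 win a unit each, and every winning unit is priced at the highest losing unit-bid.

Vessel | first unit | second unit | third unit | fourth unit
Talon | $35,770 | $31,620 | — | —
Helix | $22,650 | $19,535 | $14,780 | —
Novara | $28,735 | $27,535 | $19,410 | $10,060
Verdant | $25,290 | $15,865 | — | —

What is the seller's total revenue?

Total revenue: $117,210

Merging the schedules and taking the best 6: 35,770 (Talon-1), 31,620 (Talon-2), 28,735 (Novara-1), 27,535 (Novara-2), 25,290 (Verdant-1), 22,650 (Helix-1)
Highest rejected unit-bid = $19,535.
Allocation: Helix 1, Novara 2, Talon 2, Verdant 1. Every unit priced at $19,535.
Revenue = 6 × 19,535 = $117,210.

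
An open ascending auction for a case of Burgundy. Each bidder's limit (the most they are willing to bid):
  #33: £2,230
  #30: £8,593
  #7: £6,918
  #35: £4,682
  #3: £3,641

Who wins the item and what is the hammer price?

Sorting limits: 8,593 (#30) > 6,918 (#7) > 4,682 (#35) > 3,641 (#3) > 2,230 (#33)
#7 is the last rival to drop out, at £6,918; #30 remains and wins at that price.

#30 wins at £6,918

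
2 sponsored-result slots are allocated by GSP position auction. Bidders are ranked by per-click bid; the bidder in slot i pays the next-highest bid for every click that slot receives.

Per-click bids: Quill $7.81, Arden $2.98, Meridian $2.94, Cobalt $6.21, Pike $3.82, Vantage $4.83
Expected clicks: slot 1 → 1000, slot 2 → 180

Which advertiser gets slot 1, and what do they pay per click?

Quill; $6.21 per click

Sorting advertisers: $7.81 (Quill) > $6.21 (Cobalt) > $4.83 (Vantage) > …
Slot 1 goes to the first-ranked bidder, Quill, who pays the next bid down: $6.21/click.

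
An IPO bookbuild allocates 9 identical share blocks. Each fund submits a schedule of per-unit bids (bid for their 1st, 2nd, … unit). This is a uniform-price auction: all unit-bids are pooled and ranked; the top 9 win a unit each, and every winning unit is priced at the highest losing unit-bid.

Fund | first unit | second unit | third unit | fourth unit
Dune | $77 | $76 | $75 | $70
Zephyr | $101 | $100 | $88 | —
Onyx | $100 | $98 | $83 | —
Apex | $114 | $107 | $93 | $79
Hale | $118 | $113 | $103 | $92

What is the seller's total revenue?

All unit-bids, highest first — top 9: 118 (Hale-1), 114 (Apex-1), 113 (Hale-2), 107 (Apex-2), 103 (Hale-3), 101 (Zephyr-1), 100 (Zephyr-2), 100 (Onyx-1), 98 (Onyx-2)
First bid not allocated: $93.
Allocation: Apex 2, Hale 3, Onyx 2, Zephyr 2. Every unit priced at $93.
Revenue = 9 × 93 = $837.

Total revenue: $837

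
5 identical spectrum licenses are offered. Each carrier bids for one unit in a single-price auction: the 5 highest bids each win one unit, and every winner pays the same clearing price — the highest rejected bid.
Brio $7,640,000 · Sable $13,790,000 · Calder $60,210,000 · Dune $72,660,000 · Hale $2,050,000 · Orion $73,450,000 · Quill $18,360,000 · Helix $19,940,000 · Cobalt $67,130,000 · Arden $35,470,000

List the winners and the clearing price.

Orion, Dune, Cobalt, Calder, Arden; each pays $19,940,000

Ordering the bids: 73,450,000 (Orion), 72,660,000 (Dune), 67,130,000 (Cobalt), 60,210,000 (Calder), 35,470,000 (Arden), 19,940,000 (Helix), 18,360,000 (Quill), …
Winners (5 units): Orion, Dune, Cobalt, Calder, Arden.
First losing bid is Helix's $19,940,000, which sets the uniform price.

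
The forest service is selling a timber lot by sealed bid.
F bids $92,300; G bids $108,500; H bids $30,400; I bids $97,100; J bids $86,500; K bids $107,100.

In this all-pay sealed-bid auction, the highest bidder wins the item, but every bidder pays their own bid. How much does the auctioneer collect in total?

Total revenue: $521,900

All-pay sealed-bid auction: the highest bidder wins the item, but every bidder pays their own bid.
Bids ranked: 108,500 (G) > 107,100 (K) > 97,100 (I) > 92,300 (F) > 86,500 (J) > 30,400 (H)
Every bidder forfeits their bid regardless of winning.
Revenue = 92,300 + 108,500 + 30,400 + 97,100 + 86,500 + 107,100 = $521,900.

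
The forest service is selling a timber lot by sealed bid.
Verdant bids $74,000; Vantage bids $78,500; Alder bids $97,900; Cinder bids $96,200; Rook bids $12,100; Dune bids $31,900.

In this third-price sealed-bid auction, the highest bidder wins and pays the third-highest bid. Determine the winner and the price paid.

Alder pays $78,500

Third-price sealed-bid auction: the highest bidder wins and pays the third-highest bid.
Bids ranked: 97,900 (Alder) > 96,200 (Cinder) > 78,500 (Vantage) > 74,000 (Verdant) > 31,900 (Dune) > 12,100 (Rook)
Alder is highest; pays the third-highest bid, $78,500.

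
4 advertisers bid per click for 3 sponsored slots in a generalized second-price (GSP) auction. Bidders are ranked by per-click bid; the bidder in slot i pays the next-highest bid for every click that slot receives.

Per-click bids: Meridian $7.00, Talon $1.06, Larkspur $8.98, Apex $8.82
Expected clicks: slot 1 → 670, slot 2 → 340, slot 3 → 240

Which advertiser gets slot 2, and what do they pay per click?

Apex; $7.00 per click

Per-click bids in order: $8.98 (Larkspur) > $8.82 (Apex) > $7.00 (Meridian) > $1.06 (Talon)
Slot 2 goes to the second-ranked bidder, Apex, who pays the next bid down: $7.00/click.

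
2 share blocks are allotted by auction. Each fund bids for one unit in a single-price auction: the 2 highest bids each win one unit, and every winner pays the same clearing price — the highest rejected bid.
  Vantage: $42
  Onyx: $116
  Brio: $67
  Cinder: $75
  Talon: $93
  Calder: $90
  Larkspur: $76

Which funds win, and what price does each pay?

Bids ranked high→low: 116 (Onyx), 93 (Talon), 90 (Calder), 76 (Larkspur), …
Winners (2 units): Onyx, Talon.
Highest unsuccessful bid: $90 → clearing price.

Onyx, Talon; each pays $90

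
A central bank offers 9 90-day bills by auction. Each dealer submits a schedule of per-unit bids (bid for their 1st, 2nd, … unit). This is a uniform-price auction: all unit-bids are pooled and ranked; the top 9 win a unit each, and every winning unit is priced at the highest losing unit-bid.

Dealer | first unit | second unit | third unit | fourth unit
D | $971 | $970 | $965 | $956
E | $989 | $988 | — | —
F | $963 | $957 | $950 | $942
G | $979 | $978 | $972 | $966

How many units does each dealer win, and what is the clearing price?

D 3, E 2, G 4; clearing price $963

All unit-bids, highest first — top 9: 989 (E-1), 988 (E-2), 979 (G-1), 978 (G-2), 972 (G-3), 971 (D-1), 970 (D-2), 966 (G-4), 965 (D-3)
The (k+1)-th unit-bid is $963.
Allocation: D 3, E 2, G 4.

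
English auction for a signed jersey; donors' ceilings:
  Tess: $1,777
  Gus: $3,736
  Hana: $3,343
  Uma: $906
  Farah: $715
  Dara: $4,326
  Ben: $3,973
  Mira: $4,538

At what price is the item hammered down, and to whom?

Limits ranked: 4,538 (Mira) > 4,326 (Dara) > 3,973 (Ben) > 3,736 (Gus) > 3,343 (Hana) > 1,777 (Tess) > …
Bidding ends when Dara exits at $4,326; Mira takes it.

Mira wins at $4,326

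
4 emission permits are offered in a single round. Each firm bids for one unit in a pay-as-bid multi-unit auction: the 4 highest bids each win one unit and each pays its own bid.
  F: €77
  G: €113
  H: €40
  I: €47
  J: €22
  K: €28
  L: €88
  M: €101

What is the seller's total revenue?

Total revenue: €379

Bids ranked high→low: 113 (G), 101 (M), 88 (L), 77 (F), 47 (I), 40 (H), …
Winners (4 units): G, M, L, F.
Total revenue = 113 + 101 + 88 + 77 = €379.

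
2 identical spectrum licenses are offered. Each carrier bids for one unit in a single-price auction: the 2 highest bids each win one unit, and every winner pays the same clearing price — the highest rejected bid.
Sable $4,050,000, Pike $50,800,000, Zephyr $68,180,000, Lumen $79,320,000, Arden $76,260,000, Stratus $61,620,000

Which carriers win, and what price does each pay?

Bids ranked high→low: 79,320,000 (Lumen), 76,260,000 (Arden), 68,180,000 (Zephyr), 61,620,000 (Stratus), …
Winners (2 units): Lumen, Arden.
Highest unsuccessful bid: $68,180,000 → clearing price.

Lumen, Arden; each pays $68,180,000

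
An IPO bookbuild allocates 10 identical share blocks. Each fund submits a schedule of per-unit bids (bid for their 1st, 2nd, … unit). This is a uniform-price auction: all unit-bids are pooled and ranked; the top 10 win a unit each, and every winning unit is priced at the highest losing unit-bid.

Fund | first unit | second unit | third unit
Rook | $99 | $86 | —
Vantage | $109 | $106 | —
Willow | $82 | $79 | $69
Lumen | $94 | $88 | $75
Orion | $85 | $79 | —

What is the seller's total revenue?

Total revenue: $750

Merging the schedules and taking the best 10: 109 (Vantage-1), 106 (Vantage-2), 99 (Rook-1), 94 (Lumen-1), 88 (Lumen-2), 86 (Rook-2), 85 (Orion-1), 82 (Willow-1), 79 (Willow-2), 79 (Orion-2)
The (k+1)-th unit-bid is $75.
Allocation: Lumen 2, Orion 2, Rook 2, Vantage 2, Willow 2. Every unit priced at $75.
Revenue = 10 × 75 = $750.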